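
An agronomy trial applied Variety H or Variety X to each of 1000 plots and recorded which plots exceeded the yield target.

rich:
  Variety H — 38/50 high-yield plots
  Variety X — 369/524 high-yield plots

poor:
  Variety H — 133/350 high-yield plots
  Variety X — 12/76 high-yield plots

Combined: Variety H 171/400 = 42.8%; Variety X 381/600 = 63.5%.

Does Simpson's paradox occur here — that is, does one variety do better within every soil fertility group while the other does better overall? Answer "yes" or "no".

yes

Within each soil fertility level (rich 76.0% vs 70.4%; poor 38.0% vs 15.8%), Variety H has the higher rate every time. Pooled: 42.8% vs 63.5% — Variety X has the higher rate overall. The two comparisons disagree.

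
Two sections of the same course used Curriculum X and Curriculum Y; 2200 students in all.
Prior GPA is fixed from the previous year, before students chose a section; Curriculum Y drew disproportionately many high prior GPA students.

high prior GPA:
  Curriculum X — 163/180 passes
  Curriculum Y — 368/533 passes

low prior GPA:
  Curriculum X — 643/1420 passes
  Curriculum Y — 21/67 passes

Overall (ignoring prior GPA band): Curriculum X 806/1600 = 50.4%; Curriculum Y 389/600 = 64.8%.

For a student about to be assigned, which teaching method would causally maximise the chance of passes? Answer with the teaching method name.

Curriculum X

Curriculum X is higher inside every prior GPA band stratum but Curriculum Y is higher in aggregate. Whether to stratify depends on how prior GPA band relates to the teaching method.
Here prior GPA band is a common cause — it drives both which teaching method a case falls under and the outcome. The crude comparison mixes populations; the stratum-specific rates are the causally relevant ones.
Within each level — high prior GPA: 90.6% vs 69.0%; low prior GPA: 45.3% vs 31.3% — Curriculum X is higher every time.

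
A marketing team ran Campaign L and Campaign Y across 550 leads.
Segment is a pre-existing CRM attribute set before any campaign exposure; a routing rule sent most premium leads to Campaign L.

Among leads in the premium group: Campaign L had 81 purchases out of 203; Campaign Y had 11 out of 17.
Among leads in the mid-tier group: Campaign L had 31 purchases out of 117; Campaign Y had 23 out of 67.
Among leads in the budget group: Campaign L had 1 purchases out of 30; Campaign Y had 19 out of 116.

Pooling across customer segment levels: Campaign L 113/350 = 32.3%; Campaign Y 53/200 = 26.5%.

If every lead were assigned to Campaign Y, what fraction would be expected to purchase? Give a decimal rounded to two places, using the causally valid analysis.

The customer segment-specific comparison favours Campaign Y throughout, but the pooled figures favour Campaign L. The question is whether to condition on customer segment.
Here customer segment is a common cause — it drives both which campaign a case falls under and the outcome. The crude comparison mixes populations; the stratum-specific rates are the causally relevant ones.
Standardising Campaign Y to the population customer segment mix: 0.400·11/17 + 0.335·23/67 + 0.265·19/116 = 0.417.

0.42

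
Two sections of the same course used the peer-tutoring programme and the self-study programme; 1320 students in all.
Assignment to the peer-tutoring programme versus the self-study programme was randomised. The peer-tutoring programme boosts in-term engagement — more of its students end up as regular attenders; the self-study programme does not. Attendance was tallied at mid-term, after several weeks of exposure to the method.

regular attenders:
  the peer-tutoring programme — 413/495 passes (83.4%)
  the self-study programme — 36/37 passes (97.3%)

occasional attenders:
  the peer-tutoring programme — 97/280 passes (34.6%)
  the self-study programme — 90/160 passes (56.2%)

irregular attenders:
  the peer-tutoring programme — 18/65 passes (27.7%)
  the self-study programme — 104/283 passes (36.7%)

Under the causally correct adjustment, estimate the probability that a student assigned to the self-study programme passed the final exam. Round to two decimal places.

The stratified and pooled comparisons disagree (the self-study programme wins within each mid-term attendance; the peer-tutoring programme wins overall), so the answer turns on the causal role of mid-term attendance.
Mid-term attendance is downstream of the teaching method. One should not condition on a consequence of treatment, so the overall rates are the right comparison.
So P(outcome | do(the self-study programme)) is just the pooled rate for the self-study programme: 230/480 = 0.479.

0.48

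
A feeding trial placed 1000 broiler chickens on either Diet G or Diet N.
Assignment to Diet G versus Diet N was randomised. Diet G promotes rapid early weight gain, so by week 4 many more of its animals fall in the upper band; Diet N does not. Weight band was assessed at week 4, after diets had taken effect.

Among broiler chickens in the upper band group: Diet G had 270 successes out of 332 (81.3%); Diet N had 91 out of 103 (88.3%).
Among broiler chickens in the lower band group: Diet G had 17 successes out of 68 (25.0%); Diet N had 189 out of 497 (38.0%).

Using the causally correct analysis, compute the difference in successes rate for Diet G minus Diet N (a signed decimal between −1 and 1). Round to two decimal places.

+0.25

Within every week-4 weight band level Diet N has the higher rate, yet pooled Diet G does — Simpson's reversal.
Stratifying would compare diets among broiler chickens the diets themselves sorted into week-4 weight band groups — a form of selection on an intermediate. The unconditioned pooled rates give the total causal effect.
The causal difference is the pooled difference: 0.718 − 0.467 = +0.251.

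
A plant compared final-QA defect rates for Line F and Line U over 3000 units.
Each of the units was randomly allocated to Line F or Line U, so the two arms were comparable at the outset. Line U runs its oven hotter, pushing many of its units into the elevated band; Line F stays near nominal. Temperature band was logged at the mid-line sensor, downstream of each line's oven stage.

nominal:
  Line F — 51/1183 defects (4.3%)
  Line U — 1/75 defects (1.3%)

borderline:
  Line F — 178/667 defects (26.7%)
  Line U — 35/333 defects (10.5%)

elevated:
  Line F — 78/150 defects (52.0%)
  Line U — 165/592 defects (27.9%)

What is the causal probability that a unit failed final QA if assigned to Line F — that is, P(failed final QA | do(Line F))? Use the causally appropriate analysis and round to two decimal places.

0.15

Line U is lower inside every in-process temperature band stratum but Line F is lower in aggregate. Whether to stratify depends on how in-process temperature band relates to the line.
Because the line influences in-process temperature band, in-process temperature band is a post-treatment mediator, not a confounder. Stratifying on it would bias the estimate; the causal effect is the crude pooled difference.
So P(outcome | do(Line F)) is just the pooled rate for Line F: 307/2000 = 0.153.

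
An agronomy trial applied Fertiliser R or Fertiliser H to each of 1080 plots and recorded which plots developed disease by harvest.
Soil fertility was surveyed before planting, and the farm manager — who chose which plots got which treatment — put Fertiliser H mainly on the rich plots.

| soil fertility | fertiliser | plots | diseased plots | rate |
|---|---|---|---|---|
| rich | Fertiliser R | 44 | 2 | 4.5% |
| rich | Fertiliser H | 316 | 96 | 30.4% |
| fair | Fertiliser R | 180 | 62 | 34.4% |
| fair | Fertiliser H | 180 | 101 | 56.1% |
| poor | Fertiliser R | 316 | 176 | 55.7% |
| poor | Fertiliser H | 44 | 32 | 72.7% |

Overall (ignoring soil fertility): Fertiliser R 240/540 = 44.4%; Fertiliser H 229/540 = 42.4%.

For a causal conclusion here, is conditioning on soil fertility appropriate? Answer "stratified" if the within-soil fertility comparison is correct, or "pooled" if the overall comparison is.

Since soil fertility is a pre-existing factor (not a product of the fertiliser) and it affects the outcome on its own, it is a confounder. The stratified rates, not the pooled rate, identify the causal effect.
Within each level — rich: 4.5% vs 30.4%; fair: 34.4% vs 56.1%; poor: 55.7% vs 72.7% — Fertiliser R is lower every time.

stratified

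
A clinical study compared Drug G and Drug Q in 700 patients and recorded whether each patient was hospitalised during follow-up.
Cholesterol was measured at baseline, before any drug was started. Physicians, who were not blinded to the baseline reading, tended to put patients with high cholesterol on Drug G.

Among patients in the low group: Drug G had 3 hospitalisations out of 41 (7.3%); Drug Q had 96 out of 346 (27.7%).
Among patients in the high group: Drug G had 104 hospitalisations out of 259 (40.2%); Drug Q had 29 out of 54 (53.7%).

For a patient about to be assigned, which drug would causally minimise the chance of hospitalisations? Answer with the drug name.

Cholesterol satisfies the back-door criterion: it is not a descendant of the drug, and it blocks the spurious path from drug to outcome. Adjusting for it (i.e., using the within-cholesterol rates) gives the causal effect.
Within each level — low: 7.3% vs 27.7%; high: 40.2% vs 53.7% — Drug G is lower every time.

Drug G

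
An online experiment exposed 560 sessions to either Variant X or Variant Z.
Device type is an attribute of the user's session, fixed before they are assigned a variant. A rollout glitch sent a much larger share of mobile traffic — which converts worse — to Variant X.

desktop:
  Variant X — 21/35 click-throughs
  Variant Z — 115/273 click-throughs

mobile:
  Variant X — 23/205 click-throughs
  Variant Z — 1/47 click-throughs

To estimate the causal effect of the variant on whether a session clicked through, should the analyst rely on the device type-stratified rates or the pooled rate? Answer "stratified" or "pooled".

Within every device type level Variant X has the higher rate, yet pooled Variant Z does — Simpson's reversal.
Nothing the variant does changes device type; the imbalance is an allocation artefact. With device type also predicting the outcome, the pooled figure is confounded, and the within-stratum comparison is the causal one.
Within each level — desktop: 60.0% vs 42.1%; mobile: 11.2% vs 2.1% — Variant X is higher every time.

stratified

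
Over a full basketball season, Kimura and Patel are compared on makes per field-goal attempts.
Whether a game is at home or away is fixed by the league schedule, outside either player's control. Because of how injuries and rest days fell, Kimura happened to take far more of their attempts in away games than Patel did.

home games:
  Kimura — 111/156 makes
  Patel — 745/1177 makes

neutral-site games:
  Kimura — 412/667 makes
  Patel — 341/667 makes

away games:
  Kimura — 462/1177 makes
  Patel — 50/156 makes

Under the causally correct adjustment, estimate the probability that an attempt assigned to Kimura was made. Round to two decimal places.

The stratified and pooled comparisons disagree (Kimura wins within each game venue; Patel wins overall), so the answer turns on the causal role of game venue.
Game venue satisfies the back-door criterion: it is not a descendant of the player, and it blocks the spurious path from player to outcome. Adjusting for it (i.e., using the within-game venue rates) gives the causal effect.
Standardising Kimura to the population game venue mix: 0.333·111/156 + 0.334·412/667 + 0.333·462/1177 = 0.574.

0.57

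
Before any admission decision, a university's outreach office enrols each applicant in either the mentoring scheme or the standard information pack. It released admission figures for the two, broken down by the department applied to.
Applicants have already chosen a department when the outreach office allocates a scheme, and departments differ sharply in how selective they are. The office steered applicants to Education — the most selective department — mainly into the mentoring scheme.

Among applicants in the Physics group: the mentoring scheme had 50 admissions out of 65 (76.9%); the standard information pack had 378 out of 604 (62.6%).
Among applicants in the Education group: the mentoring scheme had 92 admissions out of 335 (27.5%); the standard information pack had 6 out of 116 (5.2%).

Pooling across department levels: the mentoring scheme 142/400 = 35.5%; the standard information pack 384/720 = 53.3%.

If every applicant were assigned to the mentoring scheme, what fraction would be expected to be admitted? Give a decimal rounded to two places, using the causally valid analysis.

Department is set before the outreach scheme has any effect — it is not caused by the outreach scheme — and it independently drives the outcome. That makes it a confounder, so the causal comparison is within department levels.
Standardising the mentoring scheme to the population department mix: 0.597·50/65 + 0.403·92/335 = 0.570.

0.57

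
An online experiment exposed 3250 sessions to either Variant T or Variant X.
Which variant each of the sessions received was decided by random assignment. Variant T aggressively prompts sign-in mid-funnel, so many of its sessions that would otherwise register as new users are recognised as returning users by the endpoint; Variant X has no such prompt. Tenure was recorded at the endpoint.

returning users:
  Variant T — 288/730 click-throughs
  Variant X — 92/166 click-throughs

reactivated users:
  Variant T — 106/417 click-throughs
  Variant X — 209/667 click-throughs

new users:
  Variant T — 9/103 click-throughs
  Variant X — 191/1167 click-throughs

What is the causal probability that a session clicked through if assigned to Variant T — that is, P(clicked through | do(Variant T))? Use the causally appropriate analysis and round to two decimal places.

0.32

Because the variant influences user tenure, user tenure is a post-treatment mediator, not a confounder. Stratifying on it would bias the estimate; the causal effect is the crude pooled difference.
So P(outcome | do(Variant T)) is just the pooled rate for Variant T: 403/1250 = 0.322.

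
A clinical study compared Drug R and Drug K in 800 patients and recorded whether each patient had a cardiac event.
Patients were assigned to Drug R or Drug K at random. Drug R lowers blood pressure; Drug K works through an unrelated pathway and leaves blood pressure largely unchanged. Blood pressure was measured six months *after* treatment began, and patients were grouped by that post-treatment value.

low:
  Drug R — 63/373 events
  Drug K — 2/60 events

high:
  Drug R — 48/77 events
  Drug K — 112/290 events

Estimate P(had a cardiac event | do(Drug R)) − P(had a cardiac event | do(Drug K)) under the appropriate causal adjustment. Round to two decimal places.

Stratifying would compare drugs among patients the drugs themselves sorted into blood pressure groups — a form of selection on an intermediate. The unconditioned pooled rates give the total causal effect.
The causal difference is the pooled difference: 0.247 − 0.326 = -0.079.

-0.08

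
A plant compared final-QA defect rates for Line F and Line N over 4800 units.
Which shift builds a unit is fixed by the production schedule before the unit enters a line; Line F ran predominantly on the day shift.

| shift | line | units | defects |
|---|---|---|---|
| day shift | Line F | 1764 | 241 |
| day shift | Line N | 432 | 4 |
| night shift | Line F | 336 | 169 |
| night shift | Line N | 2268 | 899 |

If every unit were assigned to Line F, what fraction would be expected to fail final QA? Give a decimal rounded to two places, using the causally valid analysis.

0.34

Shift is set before the line has any effect — it is not caused by the line — and it independently drives the outcome. That makes it a confounder, so the causal comparison is within shift levels.
Standardising Line F to the population shift mix: 0.458·241/1764 + 0.542·169/336 = 0.335.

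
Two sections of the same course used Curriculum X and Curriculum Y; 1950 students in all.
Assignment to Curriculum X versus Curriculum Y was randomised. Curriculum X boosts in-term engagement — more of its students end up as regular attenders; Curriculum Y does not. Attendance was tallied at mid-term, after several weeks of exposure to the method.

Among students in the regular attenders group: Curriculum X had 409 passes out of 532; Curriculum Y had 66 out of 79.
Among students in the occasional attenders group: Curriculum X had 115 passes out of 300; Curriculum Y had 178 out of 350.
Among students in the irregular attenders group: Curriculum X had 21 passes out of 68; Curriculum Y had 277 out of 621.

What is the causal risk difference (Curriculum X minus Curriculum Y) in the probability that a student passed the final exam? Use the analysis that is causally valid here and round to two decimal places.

+0.11

Because the teaching method influences mid-term attendance, mid-term attendance is a post-treatment mediator, not a confounder. Stratifying on it would bias the estimate; the causal effect is the crude pooled difference.
The causal difference is the pooled difference: 0.606 − 0.496 = +0.109.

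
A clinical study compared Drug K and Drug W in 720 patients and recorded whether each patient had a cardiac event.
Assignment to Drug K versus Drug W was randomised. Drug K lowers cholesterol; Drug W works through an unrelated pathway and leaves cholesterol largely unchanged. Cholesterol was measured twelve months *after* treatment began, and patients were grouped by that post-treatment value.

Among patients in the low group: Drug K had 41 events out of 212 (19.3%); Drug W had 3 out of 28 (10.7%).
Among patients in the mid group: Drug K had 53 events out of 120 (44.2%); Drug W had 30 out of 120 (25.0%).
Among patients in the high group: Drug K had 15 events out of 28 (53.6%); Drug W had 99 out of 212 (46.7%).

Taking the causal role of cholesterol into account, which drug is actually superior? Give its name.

Drug K

The cholesterol-specific comparison favours Drug W throughout, but the pooled figures favour Drug K. The question is whether to condition on cholesterol.
Stratifying would compare drugs among patients the drugs themselves sorted into cholesterol groups — a form of selection on an intermediate. The unconditioned pooled rates give the total causal effect.
Pooled: Drug K 30.3% vs Drug W 36.7%; Drug K is lower overall.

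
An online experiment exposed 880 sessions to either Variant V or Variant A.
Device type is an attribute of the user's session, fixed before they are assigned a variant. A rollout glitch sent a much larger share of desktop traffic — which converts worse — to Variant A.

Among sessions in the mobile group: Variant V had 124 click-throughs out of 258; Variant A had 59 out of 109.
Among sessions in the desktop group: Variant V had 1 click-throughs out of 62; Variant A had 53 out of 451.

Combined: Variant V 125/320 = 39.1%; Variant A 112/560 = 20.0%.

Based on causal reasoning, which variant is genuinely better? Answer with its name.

Variant A

The stratified and pooled comparisons disagree (Variant A wins within each device type; Variant V wins overall), so the answer turns on the causal role of device type.
The imbalance in device type arose from how sessions were allocated, not from anything the variant did; and device type independently affects the outcome. The pooled gap is confounded — condition on device type.
Within each level — mobile: 48.1% vs 54.1%; desktop: 1.6% vs 11.8% — Variant A is higher every time.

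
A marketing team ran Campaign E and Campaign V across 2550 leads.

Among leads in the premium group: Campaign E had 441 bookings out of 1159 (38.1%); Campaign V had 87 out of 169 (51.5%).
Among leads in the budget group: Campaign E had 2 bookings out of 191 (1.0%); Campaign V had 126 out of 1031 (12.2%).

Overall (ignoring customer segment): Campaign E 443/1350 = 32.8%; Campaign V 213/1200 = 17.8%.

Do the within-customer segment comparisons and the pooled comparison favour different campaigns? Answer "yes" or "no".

Within each customer segment level (premium 38.1% vs 51.5%; budget 1.0% vs 12.2%), Campaign V has the higher rate every time. Pooled: 32.8% vs 17.8% — Campaign E has the higher rate overall. The two comparisons disagree.

yes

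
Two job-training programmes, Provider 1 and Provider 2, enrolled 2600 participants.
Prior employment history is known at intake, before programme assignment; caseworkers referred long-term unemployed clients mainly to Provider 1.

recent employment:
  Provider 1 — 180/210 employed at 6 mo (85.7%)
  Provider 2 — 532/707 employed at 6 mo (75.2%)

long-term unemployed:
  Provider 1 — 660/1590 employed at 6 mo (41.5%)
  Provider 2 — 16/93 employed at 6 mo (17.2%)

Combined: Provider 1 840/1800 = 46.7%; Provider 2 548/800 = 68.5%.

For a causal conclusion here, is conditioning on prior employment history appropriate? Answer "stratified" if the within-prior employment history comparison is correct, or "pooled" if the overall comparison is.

The stratified and pooled comparisons disagree (Provider 1 wins within each prior employment history; Provider 2 wins overall), so the answer turns on the causal role of prior employment history.
Here prior employment history is a common cause — it drives both which programme a case falls under and the outcome. The crude comparison mixes populations; the stratum-specific rates are the causally relevant ones.
Within each level — recent employment: 85.7% vs 75.2%; long-term unemployed: 41.5% vs 17.2% — Provider 1 is higher every time.

stratified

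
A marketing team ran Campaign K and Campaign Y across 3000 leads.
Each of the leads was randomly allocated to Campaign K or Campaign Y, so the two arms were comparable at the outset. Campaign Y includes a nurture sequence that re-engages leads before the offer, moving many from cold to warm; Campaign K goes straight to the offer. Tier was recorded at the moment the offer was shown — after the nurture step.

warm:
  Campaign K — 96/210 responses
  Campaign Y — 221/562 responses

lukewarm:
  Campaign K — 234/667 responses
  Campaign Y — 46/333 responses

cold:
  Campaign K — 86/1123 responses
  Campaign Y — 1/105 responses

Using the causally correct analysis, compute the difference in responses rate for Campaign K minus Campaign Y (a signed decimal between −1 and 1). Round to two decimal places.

The engagement tier-specific comparison favours Campaign K throughout, but the pooled figures favour Campaign Y. The question is whether to condition on engagement tier.
Engagement tier is downstream of the campaign. One should not condition on a consequence of treatment, so the overall rates are the right comparison.
The causal difference is the pooled difference: 0.208 − 0.268 = -0.060.

-0.06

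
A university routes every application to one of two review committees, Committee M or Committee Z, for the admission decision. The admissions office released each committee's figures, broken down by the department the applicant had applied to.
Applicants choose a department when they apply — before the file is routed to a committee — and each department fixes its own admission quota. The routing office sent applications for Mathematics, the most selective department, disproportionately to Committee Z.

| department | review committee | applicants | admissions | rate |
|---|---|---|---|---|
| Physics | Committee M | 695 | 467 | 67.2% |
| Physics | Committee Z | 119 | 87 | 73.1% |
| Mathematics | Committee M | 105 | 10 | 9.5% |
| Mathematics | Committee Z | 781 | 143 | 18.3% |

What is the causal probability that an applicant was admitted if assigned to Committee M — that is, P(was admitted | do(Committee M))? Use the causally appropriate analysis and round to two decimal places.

0.37

Since department is a pre-existing factor (not a product of the review committee) and it affects the outcome on its own, it is a confounder. The stratified rates, not the pooled rate, identify the causal effect.
Standardising Committee M to the population department mix: 0.479·467/695 + 0.521·10/105 = 0.371.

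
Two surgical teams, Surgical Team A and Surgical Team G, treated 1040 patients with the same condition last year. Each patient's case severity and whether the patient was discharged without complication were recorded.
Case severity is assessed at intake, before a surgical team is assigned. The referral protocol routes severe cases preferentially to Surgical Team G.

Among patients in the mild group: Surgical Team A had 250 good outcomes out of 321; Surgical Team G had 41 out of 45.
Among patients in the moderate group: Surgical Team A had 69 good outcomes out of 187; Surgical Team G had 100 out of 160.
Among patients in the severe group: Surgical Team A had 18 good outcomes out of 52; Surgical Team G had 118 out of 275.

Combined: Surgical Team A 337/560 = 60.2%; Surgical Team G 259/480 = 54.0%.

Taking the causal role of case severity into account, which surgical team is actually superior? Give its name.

Surgical Team G

The case severity-specific comparison favours Surgical Team G throughout, but the pooled figures favour Surgical Team A. The question is whether to condition on case severity.
The imbalance in case severity arose from how patients were allocated, not from anything the surgical team did; and case severity independently affects the outcome. The pooled gap is confounded — condition on case severity.
Within each level — mild: 77.9% vs 91.1%; moderate: 36.9% vs 62.5%; severe: 34.6% vs 42.9% — Surgical Team G is higher every time.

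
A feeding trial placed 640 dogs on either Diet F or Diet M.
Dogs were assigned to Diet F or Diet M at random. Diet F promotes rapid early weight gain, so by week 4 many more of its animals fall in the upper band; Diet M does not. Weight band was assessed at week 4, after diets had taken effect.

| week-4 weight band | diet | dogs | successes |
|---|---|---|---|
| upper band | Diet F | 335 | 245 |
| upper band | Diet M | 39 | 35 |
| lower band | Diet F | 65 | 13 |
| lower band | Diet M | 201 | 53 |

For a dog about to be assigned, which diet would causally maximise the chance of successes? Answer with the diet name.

Diet M is higher inside every week-4 weight band stratum but Diet F is higher in aggregate. Whether to stratify depends on how week-4 weight band relates to the diet.
Because the diet influences week-4 weight band, week-4 weight band is a post-treatment mediator, not a confounder. Stratifying on it would bias the estimate; the causal effect is the crude pooled difference.
Pooled: Diet F 64.5% vs Diet M 36.7%; Diet F is higher overall.

Diet F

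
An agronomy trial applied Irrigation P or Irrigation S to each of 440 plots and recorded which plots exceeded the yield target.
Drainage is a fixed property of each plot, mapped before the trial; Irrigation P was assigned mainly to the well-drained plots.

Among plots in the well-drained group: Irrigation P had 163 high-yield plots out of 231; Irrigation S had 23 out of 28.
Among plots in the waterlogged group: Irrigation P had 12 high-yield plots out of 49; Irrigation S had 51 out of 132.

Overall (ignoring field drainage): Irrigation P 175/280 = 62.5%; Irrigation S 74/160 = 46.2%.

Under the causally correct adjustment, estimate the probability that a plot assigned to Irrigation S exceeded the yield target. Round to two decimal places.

Field drainage differs across irrigations for reasons unrelated to any effect of the irrigation itself, and it separately predicts the outcome — a classic confounder. We must compare within field drainage levels.
Standardising Irrigation S to the population field drainage mix: 0.589·23/28 + 0.411·51/132 = 0.642.

0.64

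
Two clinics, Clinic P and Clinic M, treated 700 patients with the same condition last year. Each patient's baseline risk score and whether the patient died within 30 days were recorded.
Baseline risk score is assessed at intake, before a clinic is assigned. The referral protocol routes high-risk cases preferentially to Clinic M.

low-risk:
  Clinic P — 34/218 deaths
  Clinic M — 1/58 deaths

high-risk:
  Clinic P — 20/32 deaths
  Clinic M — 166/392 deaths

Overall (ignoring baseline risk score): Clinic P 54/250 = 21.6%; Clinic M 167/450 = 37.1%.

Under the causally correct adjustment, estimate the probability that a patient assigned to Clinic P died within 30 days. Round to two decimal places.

0.44

Baseline risk score is set before the clinic has any effect — it is not caused by the clinic — and it independently drives the outcome. That makes it a confounder, so the causal comparison is within baseline risk score levels.
Standardising Clinic P to the population baseline risk score mix: 0.394·34/218 + 0.606·20/32 = 0.440.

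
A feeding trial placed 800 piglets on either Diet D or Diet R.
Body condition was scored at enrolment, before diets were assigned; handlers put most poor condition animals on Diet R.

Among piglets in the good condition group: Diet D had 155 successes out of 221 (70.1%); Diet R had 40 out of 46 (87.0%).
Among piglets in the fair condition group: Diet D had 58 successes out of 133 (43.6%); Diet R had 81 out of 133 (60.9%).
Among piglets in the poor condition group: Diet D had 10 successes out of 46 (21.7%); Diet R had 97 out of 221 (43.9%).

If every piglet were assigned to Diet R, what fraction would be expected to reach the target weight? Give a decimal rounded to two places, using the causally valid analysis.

Starting body condition is set before the diet has any effect — it is not caused by the diet — and it independently drives the outcome. That makes it a confounder, so the causal comparison is within starting body condition levels.
Standardising Diet R to the population starting body condition mix: 0.334·40/46 + 0.333·81/133 + 0.334·97/221 = 0.639.

0.64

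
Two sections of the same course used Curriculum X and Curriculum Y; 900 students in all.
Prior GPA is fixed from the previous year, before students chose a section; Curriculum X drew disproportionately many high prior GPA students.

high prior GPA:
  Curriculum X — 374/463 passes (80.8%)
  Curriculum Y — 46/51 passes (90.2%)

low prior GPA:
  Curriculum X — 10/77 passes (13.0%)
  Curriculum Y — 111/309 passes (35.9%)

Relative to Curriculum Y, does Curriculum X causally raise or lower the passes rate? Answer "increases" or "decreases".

Prior GPA band is set before the teaching method has any effect — it is not caused by the teaching method — and it independently drives the outcome. That makes it a confounder, so the causal comparison is within prior GPA band levels.
Within each level — high prior GPA: 80.8% vs 90.2%; low prior GPA: 13.0% vs 35.9% — Curriculum Y is higher every time.

decreases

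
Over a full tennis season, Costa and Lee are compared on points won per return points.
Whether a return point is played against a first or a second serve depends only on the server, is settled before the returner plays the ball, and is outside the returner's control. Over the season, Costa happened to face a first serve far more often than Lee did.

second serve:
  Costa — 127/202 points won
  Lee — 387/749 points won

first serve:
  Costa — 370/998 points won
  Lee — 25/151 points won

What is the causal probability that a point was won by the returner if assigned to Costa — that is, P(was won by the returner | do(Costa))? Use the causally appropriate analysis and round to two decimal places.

Within every serve type level Costa has the higher rate, yet pooled Lee does — Simpson's reversal.
Nothing the player does changes serve type; the imbalance is an allocation artefact. With serve type also predicting the outcome, the pooled figure is confounded, and the within-stratum comparison is the causal one.
Standardising Costa to the population serve type mix: 0.453·127/202 + 0.547·370/998 = 0.488.

0.49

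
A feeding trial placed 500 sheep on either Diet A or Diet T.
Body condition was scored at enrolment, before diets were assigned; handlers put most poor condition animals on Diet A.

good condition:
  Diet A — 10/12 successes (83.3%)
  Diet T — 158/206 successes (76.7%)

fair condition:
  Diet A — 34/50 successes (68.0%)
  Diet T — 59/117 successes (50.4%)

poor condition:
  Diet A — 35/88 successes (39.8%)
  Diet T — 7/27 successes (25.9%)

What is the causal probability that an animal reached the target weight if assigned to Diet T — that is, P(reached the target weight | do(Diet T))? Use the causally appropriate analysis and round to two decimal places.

The stratified and pooled comparisons disagree (Diet A wins within each starting body condition; Diet T wins overall), so the answer turns on the causal role of starting body condition.
Starting body condition satisfies the back-door criterion: it is not a descendant of the diet, and it blocks the spurious path from diet to outcome. Adjusting for it (i.e., using the within-starting body condition rates) gives the causal effect.
Standardising Diet T to the population starting body condition mix: 0.436·158/206 + 0.334·59/117 + 0.230·7/27 = 0.562.

0.56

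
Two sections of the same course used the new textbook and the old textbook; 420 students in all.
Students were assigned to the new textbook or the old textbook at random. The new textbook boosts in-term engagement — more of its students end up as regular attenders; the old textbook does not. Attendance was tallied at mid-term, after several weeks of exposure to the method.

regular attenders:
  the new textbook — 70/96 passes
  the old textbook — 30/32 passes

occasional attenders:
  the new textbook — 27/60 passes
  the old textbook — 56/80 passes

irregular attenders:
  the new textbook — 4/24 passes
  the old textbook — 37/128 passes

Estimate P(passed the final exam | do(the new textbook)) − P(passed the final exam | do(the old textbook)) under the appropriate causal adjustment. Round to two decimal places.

+0.05

The distribution of mid-term attendance is itself part of what the teaching method does — it is an intermediate outcome. Holding it fixed would remove that part of the effect; the total effect is the pooled difference.
The causal difference is the pooled difference: 0.561 − 0.512 = +0.049.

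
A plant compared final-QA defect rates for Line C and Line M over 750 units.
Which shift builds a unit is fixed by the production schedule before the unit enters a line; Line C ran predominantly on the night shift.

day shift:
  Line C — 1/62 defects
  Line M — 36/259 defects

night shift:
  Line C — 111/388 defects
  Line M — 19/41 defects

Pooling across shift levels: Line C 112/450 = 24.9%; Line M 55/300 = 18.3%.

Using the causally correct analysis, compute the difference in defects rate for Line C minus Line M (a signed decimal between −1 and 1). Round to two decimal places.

-0.15

The shift-specific comparison favours Line C throughout, but the pooled figures favour Line M. The question is whether to condition on shift.
Shift differs across lines for reasons unrelated to any effect of the line itself, and it separately predicts the outcome — a classic confounder. We must compare within shift levels.
Adjusting over the population distribution of shift: 0.428·(0.016−0.139) + 0.572·(0.286−0.463) = -0.154.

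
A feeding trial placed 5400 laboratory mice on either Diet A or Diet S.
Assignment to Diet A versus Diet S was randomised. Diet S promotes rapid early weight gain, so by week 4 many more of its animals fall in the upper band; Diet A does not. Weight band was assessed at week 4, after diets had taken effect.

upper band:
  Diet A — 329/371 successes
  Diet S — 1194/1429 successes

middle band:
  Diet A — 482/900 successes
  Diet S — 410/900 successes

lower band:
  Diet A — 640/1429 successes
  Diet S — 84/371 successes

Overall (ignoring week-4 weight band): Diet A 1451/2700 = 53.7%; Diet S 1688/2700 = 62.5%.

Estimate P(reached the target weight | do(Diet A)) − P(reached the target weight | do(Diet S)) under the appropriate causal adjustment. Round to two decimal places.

Within every week-4 weight band level Diet A has the higher rate, yet pooled Diet S does — Simpson's reversal.
Week-4 weight band here is a post-treatment variable shaped by the diet; conditioning on it would introduce bias rather than remove it. The overall comparison is the causal one.
The causal difference is the pooled difference: 0.537 − 0.625 = -0.088.

-0.09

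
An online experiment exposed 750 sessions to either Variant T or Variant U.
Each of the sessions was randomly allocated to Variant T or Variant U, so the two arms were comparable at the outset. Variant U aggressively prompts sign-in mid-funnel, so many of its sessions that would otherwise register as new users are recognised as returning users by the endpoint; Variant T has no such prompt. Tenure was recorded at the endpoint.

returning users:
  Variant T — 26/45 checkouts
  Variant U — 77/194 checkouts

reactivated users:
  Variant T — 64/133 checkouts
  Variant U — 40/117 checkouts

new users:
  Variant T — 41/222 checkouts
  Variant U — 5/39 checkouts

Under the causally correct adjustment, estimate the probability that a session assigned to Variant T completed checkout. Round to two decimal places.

User tenure is recorded after the variant and is itself shifted by it — it sits on the causal path from variant to outcome. Conditioning on a mediator would strip out part of the effect we want; the pooled comparison gives the total causal effect.
So P(outcome | do(Variant T)) is just the pooled rate for Variant T: 131/400 = 0.328.

0.33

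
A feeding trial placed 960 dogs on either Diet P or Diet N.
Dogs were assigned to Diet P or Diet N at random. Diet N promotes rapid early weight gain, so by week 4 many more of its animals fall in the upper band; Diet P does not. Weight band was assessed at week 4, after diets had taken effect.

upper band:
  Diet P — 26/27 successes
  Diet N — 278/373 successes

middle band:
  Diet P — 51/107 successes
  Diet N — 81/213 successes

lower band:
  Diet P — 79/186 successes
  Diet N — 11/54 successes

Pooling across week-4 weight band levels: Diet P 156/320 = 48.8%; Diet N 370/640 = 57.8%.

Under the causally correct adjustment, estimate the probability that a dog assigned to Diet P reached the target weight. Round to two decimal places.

The week-4 weight band-specific comparison favours Diet P throughout, but the pooled figures favour Diet N. The question is whether to condition on week-4 weight band.
Week-4 weight band here is a post-treatment variable shaped by the diet; conditioning on it would introduce bias rather than remove it. The overall comparison is the causal one.
So P(outcome | do(Diet P)) is just the pooled rate for Diet P: 156/320 = 0.487.

0.49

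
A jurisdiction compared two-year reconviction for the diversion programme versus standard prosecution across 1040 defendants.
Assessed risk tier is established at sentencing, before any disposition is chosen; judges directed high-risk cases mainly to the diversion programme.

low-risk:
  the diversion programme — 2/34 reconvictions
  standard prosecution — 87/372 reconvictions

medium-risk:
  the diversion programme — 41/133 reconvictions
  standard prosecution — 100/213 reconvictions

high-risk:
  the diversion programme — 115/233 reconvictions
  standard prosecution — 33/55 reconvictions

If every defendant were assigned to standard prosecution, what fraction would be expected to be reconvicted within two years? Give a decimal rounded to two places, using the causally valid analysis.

0.41

the diversion programme is lower inside every assessed risk tier stratum but standard prosecution is lower in aggregate. Whether to stratify depends on how assessed risk tier relates to the disposition.
Assessed risk tier differs across dispositions for reasons unrelated to any effect of the disposition itself, and it separately predicts the outcome — a classic confounder. We must compare within assessed risk tier levels.
Standardising standard prosecution to the population assessed risk tier mix: 0.390·87/372 + 0.333·100/213 + 0.277·33/55 = 0.414.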